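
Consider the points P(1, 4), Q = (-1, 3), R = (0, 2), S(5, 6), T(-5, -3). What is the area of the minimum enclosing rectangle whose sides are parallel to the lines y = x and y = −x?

In coordinates u = x + y, v = x − y the rectangle is axis-aligned; the map (x,y)→(u,v) scales areas by 2.
u-values: 5, 2, 2, 11, -8; range = 11 − (-8) = 19.
v-values: -3, -4, -2, -1, -2; range = -1 − (-4) = 3.
Area = (19 × 3) / 2 = 28.5.

28.5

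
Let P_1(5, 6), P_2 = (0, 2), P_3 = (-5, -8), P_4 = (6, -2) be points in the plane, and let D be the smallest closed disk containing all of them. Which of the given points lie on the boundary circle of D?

The minimum enclosing circle of a finite set is fixed by two of the points (as a diameter) or three (as a circumcircle).
The farthest pair is P_1–P_3 with squared distance 296. The circle on this segment as diameter has centre (0, -1) and r² = 296/4 = 74.
Check P_2: distance² to centre = 9 ≤ 74, so it lies inside.
All remaining points lie in this disk, and no smaller disk contains both endpoints, so this is the minimum enclosing circle.
The points at distance exactly r from the centre are P_1, P_3 — 2 points.

P_1, P_3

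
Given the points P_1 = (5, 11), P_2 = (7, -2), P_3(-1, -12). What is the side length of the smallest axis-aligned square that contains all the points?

The bounding box has width 8 and height 23.
An axis-aligned square enclosing the set must have side ≥ max(width, height).
So the minimum side is max(8, 23) = 23.

23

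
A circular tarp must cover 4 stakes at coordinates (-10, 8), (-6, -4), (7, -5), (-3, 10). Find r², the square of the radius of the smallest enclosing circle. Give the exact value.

114.5

The minimum enclosing circle of a finite set is fixed by two of the points (as a diameter) or three (as a circumcircle).
The farthest pair is (-10, 8)–(7, -5) with squared distance 458. The circle on this segment as diameter has centre (-1.5, 1.5) and r² = 458/4 = 114.5.
Check (-6, -4): distance² to centre = 50.5 ≤ 114.5, so it lies inside.
All remaining points lie in this disk, and no smaller disk contains both endpoints, so this is the minimum enclosing circle.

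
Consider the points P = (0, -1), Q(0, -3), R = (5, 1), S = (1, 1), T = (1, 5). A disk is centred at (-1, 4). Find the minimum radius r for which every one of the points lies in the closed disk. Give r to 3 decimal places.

7.071

The required radius is the distance from (-1, 4) to the farthest point.
Squared distances: 26, 50, 45, 13, 5.
Maximum is 50, attained at Q.
r = √50 ≈ 7.071.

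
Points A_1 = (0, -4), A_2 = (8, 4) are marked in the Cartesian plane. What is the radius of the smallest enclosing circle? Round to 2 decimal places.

The smallest circle enclosing two points has them as diameter endpoints.
Centre = midpoint = (4, 0); r² = |A_1A_2|²/4 = 128/4 = 32.
r = √32 ≈ 5.66.

5.66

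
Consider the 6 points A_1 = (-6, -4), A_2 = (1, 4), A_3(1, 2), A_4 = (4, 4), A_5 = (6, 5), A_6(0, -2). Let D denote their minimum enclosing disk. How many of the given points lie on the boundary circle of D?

2

The farthest pair is A_1–A_5 with squared distance 225. The circle on this segment as diameter has centre (0, 0.5) and r² = 225/4 = 56.25.
Check A_2: distance² to centre = 13.25 ≤ 56.25, so it lies inside.
All remaining points lie in this disk, and no smaller disk contains both endpoints, so this is the minimum enclosing circle.
The points at distance exactly r from the centre are A_1, A_5 — 2 points.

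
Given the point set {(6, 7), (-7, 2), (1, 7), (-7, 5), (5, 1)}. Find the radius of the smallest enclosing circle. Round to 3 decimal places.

6.964

By Welzl's lemma the MEC is supported by two points (diametrically opposite) or three points (on a circumcircle).
The farthest pair is (6, 7)–(-7, 2) with squared distance 194. The circle on this segment as diameter has centre (-0.5, 4.5) and r² = 194/4 = 48.5.
Check (1, 7): distance² to centre = 8.5 ≤ 48.5, so it lies inside.
All remaining points lie in this disk, and no smaller disk contains both endpoints, so this is the minimum enclosing circle.
r = √(48.5) ≈ 6.964.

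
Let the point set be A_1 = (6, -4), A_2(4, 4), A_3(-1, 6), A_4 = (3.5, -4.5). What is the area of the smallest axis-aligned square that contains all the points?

110.25

The bounding box has width 7 and height 10.5.
An axis-aligned square enclosing the set must have side ≥ max(width, height).
So the minimum side is max(7, 10.5) = 10.5.
Area = 10.5² = 110.25.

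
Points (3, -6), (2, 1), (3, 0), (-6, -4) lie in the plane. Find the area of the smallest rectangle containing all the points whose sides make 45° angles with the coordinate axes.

71.5

In coordinates u = x + y, v = x − y the rectangle is axis-aligned; the map (x,y)→(u,v) scales areas by 2.
u-values: -3, 3, 3, -10; range = 3 − (-10) = 13.
v-values: 9, 1, 3, -2; range = 9 − (-2) = 11.
Area = (13 × 11) / 2 = 71.5.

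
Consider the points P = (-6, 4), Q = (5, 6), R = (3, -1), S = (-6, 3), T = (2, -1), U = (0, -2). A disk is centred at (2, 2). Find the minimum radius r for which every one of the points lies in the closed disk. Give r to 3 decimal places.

8.246

The required radius is the distance from (2, 2) to the farthest point.
Squared distances: 68, 25, 10, 65, 9, 20.
Maximum is 68, attained at P.
r = √68 ≈ 8.246.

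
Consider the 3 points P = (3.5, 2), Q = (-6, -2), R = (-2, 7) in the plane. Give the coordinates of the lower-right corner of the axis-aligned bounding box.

(3.5, -2)

x-range [-6, 3.5], y-range [-2, 7].
The lower-right corner is (3.5, -2).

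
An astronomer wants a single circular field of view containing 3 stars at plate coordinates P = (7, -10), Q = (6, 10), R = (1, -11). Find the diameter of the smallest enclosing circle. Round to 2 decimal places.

21.59

Side lengths²: PQ² = 401, PR² = 37, QR² = 466.
Since QR² = 466 ≥ 401 + 37 = 438, the angle opposite QR is not acute, so the smallest enclosing circle has QR as diameter.
Centre = midpoint of QR = (3.5, -0.5), r² = 466/4 = 116.5.
Diameter = 2r = 2√(116.5) ≈ 21.59.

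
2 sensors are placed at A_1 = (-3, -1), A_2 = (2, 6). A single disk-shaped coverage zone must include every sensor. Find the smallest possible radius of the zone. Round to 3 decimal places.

4.301

The smallest circle enclosing two points has them as diameter endpoints.
Centre = midpoint = (-0.5, 2.5); r² = |A_1A_2|²/4 = 74/4 = 18.5.
r = √(18.5) ≈ 4.301.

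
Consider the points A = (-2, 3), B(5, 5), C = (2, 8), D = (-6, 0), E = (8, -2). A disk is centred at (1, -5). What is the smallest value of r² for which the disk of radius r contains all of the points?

170

The required radius is the distance from (1, -5) to the farthest point.
Squared distances: 73, 116, 170, 74, 58.
Maximum is 170, attained at C.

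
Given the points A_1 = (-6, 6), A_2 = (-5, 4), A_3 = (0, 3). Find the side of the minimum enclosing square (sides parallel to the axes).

6

The bounding box has width 6 and height 3.
An axis-aligned square enclosing the set must have side ≥ max(width, height).
So the minimum side is max(6, 3) = 6.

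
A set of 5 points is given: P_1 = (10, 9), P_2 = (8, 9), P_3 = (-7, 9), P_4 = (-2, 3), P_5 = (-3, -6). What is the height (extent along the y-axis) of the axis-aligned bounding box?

15

max y = 9, min y = -6, so height = 15.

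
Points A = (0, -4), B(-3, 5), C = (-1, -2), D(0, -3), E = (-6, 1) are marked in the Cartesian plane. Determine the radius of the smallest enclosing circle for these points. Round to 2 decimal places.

4.74

The farthest pair is A–B with squared distance 90. The circle on this segment as diameter has centre (-1.5, 0.5) and r² = 90/4 = 22.5.
Check C: distance² to centre = 6.5 ≤ 22.5, so it lies inside.
All remaining points lie in this disk, and no smaller disk contains both endpoints, so this is the minimum enclosing circle.
r = √(22.5) ≈ 4.74.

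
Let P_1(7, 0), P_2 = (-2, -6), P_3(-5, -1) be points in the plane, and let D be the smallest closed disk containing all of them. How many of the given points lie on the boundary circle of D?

Side lengths²: P_1P_2² = 117, P_1P_3² = 145, P_2P_3² = 34.
Since P_1P_3² = 145 < 117 + 34 = 151, the triangle is acute, so the smallest enclosing circle is the circumcircle.
Circumcentre = (43/42, -11/14), r² = 32045/882.
The points at distance exactly r from the centre are P_1, P_2, P_3 — 3 points.

3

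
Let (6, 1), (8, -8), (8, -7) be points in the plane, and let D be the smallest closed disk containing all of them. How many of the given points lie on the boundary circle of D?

Call the three points A, B, C in the order given.
Side lengths²: AB² = 85, AC² = 68, BC² = 1.
Since AB² = 85 ≥ 68 + 1 = 69, the angle opposite AB is not acute, so the smallest enclosing circle has AB as diameter.
Centre = midpoint of AB = (7, -3.5), r² = 85/4 = 21.25.
The points at distance exactly r from the centre are (6, 1), (8, -8) — 2 points.

2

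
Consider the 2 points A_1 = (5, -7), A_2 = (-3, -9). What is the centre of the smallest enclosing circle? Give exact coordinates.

The smallest circle enclosing two points has them as diameter endpoints.
Centre = midpoint = (1, -8); r² = |A_1A_2|²/4 = 68/4 = 17.
Centre = (1, -8).

(1, -8)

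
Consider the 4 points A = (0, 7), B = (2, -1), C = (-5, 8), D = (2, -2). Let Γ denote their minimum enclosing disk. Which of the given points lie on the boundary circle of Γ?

The minimum enclosing circle of a finite set is fixed by two of the points (as a diameter) or three (as a circumcircle).
The farthest pair is C–D with squared distance 149. The circle on this segment as diameter has centre (-1.5, 3) and r² = 149/4 = 37.25.
Check A: distance² to centre = 18.25 ≤ 37.25, so it lies inside.
All remaining points lie in this disk, and no smaller disk contains both endpoints, so this is the minimum enclosing circle.
The points at distance exactly r from the centre are C, D — 2 points.

C, D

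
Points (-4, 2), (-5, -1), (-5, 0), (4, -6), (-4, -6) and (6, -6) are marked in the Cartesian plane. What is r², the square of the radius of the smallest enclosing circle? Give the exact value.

By Welzl's lemma the MEC is supported by two points (diametrically opposite) or three points (on a circumcircle).
The farthest pair is (-4, 2)–(6, -6) with squared distance 164. The circle on this segment as diameter has centre (1, -2) and r² = 164/4 = 41.
Check (-5, -1): distance² to centre = 37 ≤ 41, so it lies inside.
All remaining points lie in this disk, and no smaller disk contains both endpoints, so this is the minimum enclosing circle.

41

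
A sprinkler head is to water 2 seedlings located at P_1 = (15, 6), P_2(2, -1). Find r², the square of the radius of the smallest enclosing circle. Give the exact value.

54.5

The smallest circle enclosing two points has them as diameter endpoints.
Centre = midpoint = (8.5, 2.5); r² = |P_1P_2|²/4 = 218/4 = 54.5.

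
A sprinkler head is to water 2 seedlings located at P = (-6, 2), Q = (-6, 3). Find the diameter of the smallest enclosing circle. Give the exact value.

1

The smallest circle enclosing two points has them as diameter endpoints.
Centre = midpoint = (-6, 2.5); r² = |PQ|²/4 = 1/4 = 0.25.
Diameter = 2r = 2√(0.25) = 1.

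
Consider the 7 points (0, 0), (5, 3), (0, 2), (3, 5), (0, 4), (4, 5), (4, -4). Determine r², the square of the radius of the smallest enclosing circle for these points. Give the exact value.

The minimum enclosing circle is determined by three boundary points: (0, 4), (4, 5), (4, -4).
Their circumcentre is (3, 0.5) with r² = 21.25.
The farthest remaining point (3, 5) is at distance² 20.25 ≤ 21.25.

21.25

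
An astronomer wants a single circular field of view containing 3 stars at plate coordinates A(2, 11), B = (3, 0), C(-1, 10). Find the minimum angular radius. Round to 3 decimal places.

Side lengths²: AB² = 122, AC² = 10, BC² = 116.
Since AB² = 122 < 116 + 10 = 126, the triangle is acute, so the smallest enclosing circle is the circumcircle.
Circumcentre = (37/17, 93/17), r² = 8845/289.
r = √(8845/289) ≈ 5.532.

5.532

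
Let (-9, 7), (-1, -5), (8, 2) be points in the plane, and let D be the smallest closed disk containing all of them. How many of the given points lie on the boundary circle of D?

Call the three points A, B, C in the order given.
Side lengths²: AB² = 208, AC² = 314, BC² = 130.
Since AC² = 314 < 208 + 130 = 338, the triangle is acute, so the smallest enclosing circle is the circumcircle.
Circumcentre = (-28/41, 159/41), r² = 132665/1681.
The points at distance exactly r from the centre are (-9, 7), (-1, -5), (8, 2) — 3 points.

3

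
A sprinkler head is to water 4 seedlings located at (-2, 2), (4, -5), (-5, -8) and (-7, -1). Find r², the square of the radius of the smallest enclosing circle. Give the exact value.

By Welzl's lemma the MEC is supported by two points (diametrically opposite) or three points (on a circumcircle).
The minimum enclosing circle is determined by three boundary points: (4, -5), (-5, -8), (-7, -1).
Their circumcentre is (-73/46, -149/46) with r² = 36305/1058.
The farthest remaining point (-2, 2) is at distance² 29221/1058 ≤ 36305/1058.

36305/1058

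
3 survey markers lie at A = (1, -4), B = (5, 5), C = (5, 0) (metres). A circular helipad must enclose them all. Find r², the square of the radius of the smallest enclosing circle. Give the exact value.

Side lengths²: AB² = 97, AC² = 32, BC² = 25.
Since AB² = 97 ≥ 32 + 25 = 57, the angle opposite AB is not acute, so the smallest enclosing circle has AB as diameter.
Centre = midpoint of AB = (3, 0.5), r² = 97/4 = 24.25.

24.25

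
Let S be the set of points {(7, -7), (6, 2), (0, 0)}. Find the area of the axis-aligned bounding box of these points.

x ranges over [0, 7], width 7.
y ranges over [-7, 2], height 9.
Area = 7 × 9 = 63.

63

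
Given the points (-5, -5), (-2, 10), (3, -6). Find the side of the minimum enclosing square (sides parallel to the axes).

The bounding box has width 8 and height 16.
An axis-aligned square enclosing the set must have side ≥ max(width, height).
So the minimum side is max(8, 16) = 16.

16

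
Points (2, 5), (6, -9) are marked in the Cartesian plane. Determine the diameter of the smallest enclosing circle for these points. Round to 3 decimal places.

14.560

The smallest circle enclosing two points has them as diameter endpoints.
Centre = midpoint = (4, -2); r² = |(2, 5)−(6, -9)|²/4 = 212/4 = 53.
Diameter = 2r = 2√53 ≈ 14.560.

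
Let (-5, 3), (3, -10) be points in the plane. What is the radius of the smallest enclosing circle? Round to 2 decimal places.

The smallest circle enclosing two points has them as diameter endpoints.
Centre = midpoint = (-1, -3.5); r² = |(-5, 3)−(3, -10)|²/4 = 233/4 = 58.25.
r = √(58.25) ≈ 7.63.

7.63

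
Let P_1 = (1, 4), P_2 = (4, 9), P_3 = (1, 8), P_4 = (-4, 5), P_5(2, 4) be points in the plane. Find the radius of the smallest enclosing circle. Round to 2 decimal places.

The farthest pair is P_2–P_4 with squared distance 80. The circle on this segment as diameter has centre (0, 7) and r² = 80/4 = 20.
Check P_1: distance² to centre = 10 ≤ 20, so it lies inside.
All remaining points lie in this disk, and no smaller disk contains both endpoints, so this is the minimum enclosing circle.
r = √20 ≈ 4.47.

4.47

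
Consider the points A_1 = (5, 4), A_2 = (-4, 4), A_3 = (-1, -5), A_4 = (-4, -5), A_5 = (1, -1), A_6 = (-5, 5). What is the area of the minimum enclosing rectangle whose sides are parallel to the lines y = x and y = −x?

In coordinates u = x + y, v = x − y the rectangle is axis-aligned; the map (x,y)→(u,v) scales areas by 2.
u-values: 9, 0, -6, -9, 0, 0; range = 9 − (-9) = 18.
v-values: 1, -8, 4, 1, 2, -10; range = 4 − (-10) = 14.
Area = (18 × 14) / 2 = 126.

126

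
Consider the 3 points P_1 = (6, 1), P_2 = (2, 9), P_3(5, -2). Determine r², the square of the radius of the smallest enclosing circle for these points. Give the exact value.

32.5

Side lengths²: P_1P_2² = 80, P_1P_3² = 10, P_2P_3² = 130.
Since P_2P_3² = 130 ≥ 80 + 10 = 90, the angle opposite P_2P_3 is not acute, so the smallest enclosing circle has P_2P_3 as diameter.
Centre = midpoint of P_2P_3 = (3.5, 3.5), r² = 130/4 = 32.5.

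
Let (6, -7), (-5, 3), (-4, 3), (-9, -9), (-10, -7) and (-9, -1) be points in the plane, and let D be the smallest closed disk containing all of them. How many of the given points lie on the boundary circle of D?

3

By Welzl's lemma the MEC is supported by two points (diametrically opposite) or three points (on a circumcircle).
The minimum enclosing circle is determined by three boundary points: (6, -7), (-5, 3), (-10, -7).
Their circumcentre is (-2, -4.75) with r² = 69.0625.
The farthest remaining point (-9, -9) is at distance² 67.0625 ≤ 69.0625.
The points at distance exactly r from the centre are (6, -7), (-5, 3), (-10, -7) — 3 points.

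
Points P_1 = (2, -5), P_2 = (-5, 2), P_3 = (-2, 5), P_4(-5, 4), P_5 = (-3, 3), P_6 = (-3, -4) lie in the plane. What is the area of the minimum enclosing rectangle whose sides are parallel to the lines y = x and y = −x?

80

In coordinates u = x + y, v = x − y the rectangle is axis-aligned; the map (x,y)→(u,v) scales areas by 2.
u-values: -3, -3, 3, -1, 0, -7; range = 3 − (-7) = 10.
v-values: 7, -7, -7, -9, -6, 1; range = 7 − (-9) = 16.
Area = (10 × 16) / 2 = 80.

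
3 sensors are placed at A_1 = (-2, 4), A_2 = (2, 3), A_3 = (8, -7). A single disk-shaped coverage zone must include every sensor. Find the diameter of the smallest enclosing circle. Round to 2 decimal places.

14.87

Side lengths²: A_1A_2² = 17, A_1A_3² = 221, A_2A_3² = 136.
Since A_1A_3² = 221 ≥ 136 + 17 = 153, the angle opposite A_1A_3 is not acute, so the smallest enclosing circle has A_1A_3 as diameter.
Centre = midpoint of A_1A_3 = (3, -1.5), r² = 221/4 = 55.25.
Diameter = 2r = 2√(55.25) ≈ 14.87.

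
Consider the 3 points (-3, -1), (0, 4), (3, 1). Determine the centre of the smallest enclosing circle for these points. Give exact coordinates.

Call the three points A, B, C in the order given.
Side lengths²: AB² = 34, AC² = 40, BC² = 18.
Since AC² = 40 < 34 + 18 = 52, the triangle is acute, so the smallest enclosing circle is the circumcircle.
Circumcentre = (-0.25, 0.75), r² = 10.625.
Centre = (-0.25, 0.75).

(-0.25, 0.75)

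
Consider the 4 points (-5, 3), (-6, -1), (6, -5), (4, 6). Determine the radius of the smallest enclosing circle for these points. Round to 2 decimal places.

6.96

By Welzl's lemma the MEC is supported by two points (diametrically opposite) or three points (on a circumcircle).
The minimum enclosing circle is determined by three boundary points: (-6, -1), (6, -5), (4, 6).
Their circumcentre is (57/62, -15/62) with r² = 93125/1922.
The farthest remaining point (-5, 3) is at distance² 87545/1922 ≤ 93125/1922.
r = √(93125/1922) ≈ 6.96.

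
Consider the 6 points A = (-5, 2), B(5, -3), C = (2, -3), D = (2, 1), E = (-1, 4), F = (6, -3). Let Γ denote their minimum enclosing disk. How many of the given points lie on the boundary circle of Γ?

The minimum enclosing circle of a finite set is fixed by two of the points (as a diameter) or three (as a circumcircle).
The farthest pair is A–F with squared distance 146. The circle on this segment as diameter has centre (0.5, -0.5) and r² = 146/4 = 36.5.
Check B: distance² to centre = 26.5 ≤ 36.5, so it lies inside.
All remaining points lie in this disk, and no smaller disk contains both endpoints, so this is the minimum enclosing circle.
The points at distance exactly r from the centre are A, F — 2 points.

2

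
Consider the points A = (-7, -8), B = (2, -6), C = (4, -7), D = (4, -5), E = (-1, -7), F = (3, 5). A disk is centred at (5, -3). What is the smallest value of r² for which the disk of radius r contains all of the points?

169

The required radius is the distance from (5, -3) to the farthest point.
Squared distances: 169, 18, 17, 5, 52, 68.
Maximum is 169, attained at A.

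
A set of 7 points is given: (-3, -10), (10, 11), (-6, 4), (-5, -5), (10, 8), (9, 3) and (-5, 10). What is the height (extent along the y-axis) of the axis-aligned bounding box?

21

max y = 11, min y = -10, so height = 21.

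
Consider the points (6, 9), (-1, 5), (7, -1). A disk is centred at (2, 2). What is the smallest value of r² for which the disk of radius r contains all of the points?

The required radius is the distance from (2, 2) to the farthest point.
Squared distances: 65, 18, 34.
Maximum is 65, attained at (6, 9).

65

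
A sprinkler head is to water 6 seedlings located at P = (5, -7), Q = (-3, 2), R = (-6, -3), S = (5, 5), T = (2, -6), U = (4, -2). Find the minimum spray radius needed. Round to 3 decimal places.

The minimum enclosing circle is determined by three boundary points: P, R, S.
Their circumcentre is (21/22, -1) with r² = 25345/484.
The farthest remaining point T is at distance² 12629/484 ≤ 25345/484.
r = √(25345/484) ≈ 7.236.

7.236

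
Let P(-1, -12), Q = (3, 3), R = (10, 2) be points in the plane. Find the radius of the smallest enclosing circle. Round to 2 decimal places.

Side lengths²: PQ² = 241, PR² = 317, QR² = 50.
Since PR² = 317 ≥ 241 + 50 = 291, the angle opposite PR is not acute, so the smallest enclosing circle has PR as diameter.
Centre = midpoint of PR = (4.5, -5), r² = 317/4 = 79.25.
r = √(79.25) ≈ 8.90.

8.90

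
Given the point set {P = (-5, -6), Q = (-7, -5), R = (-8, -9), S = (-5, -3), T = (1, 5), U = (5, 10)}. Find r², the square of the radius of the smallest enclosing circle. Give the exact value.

By Welzl's lemma the MEC is supported by two points (diametrically opposite) or three points (on a circumcircle).
The farthest pair is R–U with squared distance 530. The circle on this segment as diameter has centre (-1.5, 0.5) and r² = 530/4 = 132.5.
Check P: distance² to centre = 54.5 ≤ 132.5, so it lies inside.
All remaining points lie in this disk, and no smaller disk contains both endpoints, so this is the minimum enclosing circle.

132.5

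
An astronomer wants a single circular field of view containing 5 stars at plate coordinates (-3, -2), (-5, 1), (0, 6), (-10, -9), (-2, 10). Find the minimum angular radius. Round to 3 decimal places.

10.308

By Welzl's lemma the MEC is supported by two points (diametrically opposite) or three points (on a circumcircle).
The farthest pair is (-10, -9)–(-2, 10) with squared distance 425. The circle on this segment as diameter has centre (-6, 0.5) and r² = 425/4 = 106.25.
Check (-3, -2): distance² to centre = 15.25 ≤ 106.25, so it lies inside.
All remaining points lie in this disk, and no smaller disk contains both endpoints, so this is the minimum enclosing circle.
r = √(106.25) ≈ 10.308.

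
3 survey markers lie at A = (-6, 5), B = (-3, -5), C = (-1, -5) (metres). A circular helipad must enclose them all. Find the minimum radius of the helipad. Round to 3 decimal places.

Side lengths²: AB² = 109, AC² = 125, BC² = 4.
Since AC² = 125 ≥ 109 + 4 = 113, the angle opposite AC is not acute, so the smallest enclosing circle has AC as diameter.
Centre = midpoint of AC = (-3.5, 0), r² = 125/4 = 31.25.
r = √(31.25) ≈ 5.590.

5.590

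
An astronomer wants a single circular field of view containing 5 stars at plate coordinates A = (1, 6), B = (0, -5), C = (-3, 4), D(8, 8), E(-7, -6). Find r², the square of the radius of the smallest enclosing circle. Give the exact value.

105.25

A smallest enclosing disk is always determined by at most three of the input points on its boundary.
The farthest pair is D–E with squared distance 421. The circle on this segment as diameter has centre (0.5, 1) and r² = 421/4 = 105.25.
Check A: distance² to centre = 25.25 ≤ 105.25, so it lies inside.
All remaining points lie in this disk, and no smaller disk contains both endpoints, so this is the minimum enclosing circle.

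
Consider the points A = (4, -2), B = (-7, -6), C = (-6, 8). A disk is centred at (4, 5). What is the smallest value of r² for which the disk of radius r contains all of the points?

The required radius is the distance from (4, 5) to the farthest point.
Squared distances: 49, 242, 109.
Maximum is 242, attained at B.

242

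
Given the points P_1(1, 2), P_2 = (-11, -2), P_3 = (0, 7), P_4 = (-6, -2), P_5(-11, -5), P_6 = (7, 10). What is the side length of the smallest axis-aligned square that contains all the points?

18

The bounding box has width 18 and height 15.
An axis-aligned square enclosing the set must have side ≥ max(width, height).
So the minimum side is max(18, 15) = 18.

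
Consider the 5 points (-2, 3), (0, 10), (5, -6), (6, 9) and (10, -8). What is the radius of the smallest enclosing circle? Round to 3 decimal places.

10.296

The farthest pair is (0, 10)–(10, -8) with squared distance 424. The circle on this segment as diameter has centre (5, 1) and r² = 424/4 = 106.
Check (-2, 3): distance² to centre = 53 ≤ 106, so it lies inside.
All remaining points lie in this disk, and no smaller disk contains both endpoints, so this is the minimum enclosing circle.
r = √106 ≈ 10.296.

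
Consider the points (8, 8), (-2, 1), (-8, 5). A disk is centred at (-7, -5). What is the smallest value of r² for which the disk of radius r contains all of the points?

The required radius is the distance from (-7, -5) to the farthest point.
Squared distances: 394, 61, 101.
Maximum is 394, attained at (8, 8).

394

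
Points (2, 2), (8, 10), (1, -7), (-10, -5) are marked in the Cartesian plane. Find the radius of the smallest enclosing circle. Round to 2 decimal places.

The minimum enclosing circle of a finite set is fixed by two of the points (as a diameter) or three (as a circumcircle).
The farthest pair is (8, 10)–(-10, -5) with squared distance 549. The circle on this segment as diameter has centre (-1, 2.5) and r² = 549/4 = 137.25.
Check (2, 2): distance² to centre = 9.25 ≤ 137.25, so it lies inside.
All remaining points lie in this disk, and no smaller disk contains both endpoints, so this is the minimum enclosing circle.
r = √(137.25) ≈ 11.72.

11.72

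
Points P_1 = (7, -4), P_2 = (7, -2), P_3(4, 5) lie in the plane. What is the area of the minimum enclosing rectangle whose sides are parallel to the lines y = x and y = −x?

36

In coordinates u = x + y, v = x − y the rectangle is axis-aligned; the map (x,y)→(u,v) scales areas by 2.
u-values: 3, 5, 9; range = 9 − 3 = 6.
v-values: 11, 9, -1; range = 11 − (-1) = 12.
Area = (6 × 12) / 2 = 36.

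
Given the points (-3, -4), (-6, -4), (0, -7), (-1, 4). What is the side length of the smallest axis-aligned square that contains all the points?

The bounding box has width 6 and height 11.
An axis-aligned square enclosing the set must have side ≥ max(width, height).
So the minimum side is max(6, 11) = 11.

11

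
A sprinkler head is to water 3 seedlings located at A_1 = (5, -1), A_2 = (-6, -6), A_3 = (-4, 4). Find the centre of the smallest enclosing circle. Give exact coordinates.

Side lengths²: A_1A_2² = 146, A_1A_3² = 106, A_2A_3² = 104.
Since A_1A_2² = 146 < 106 + 104 = 210, the triangle is acute, so the smallest enclosing circle is the circumcircle.
Circumcentre = (-1.3, -1.74), r² = 40.2376.
Centre = (-1.3, -1.74).

(-1.3, -1.74)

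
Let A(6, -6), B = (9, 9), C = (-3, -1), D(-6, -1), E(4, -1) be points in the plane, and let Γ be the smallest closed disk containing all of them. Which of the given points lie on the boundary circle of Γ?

The minimum enclosing circle of a finite set is fixed by two of the points (as a diameter) or three (as a circumcircle).
The minimum enclosing circle is determined by three boundary points: A, B, D.
Their circumcentre is (2.5, 2.5) with r² = 84.5.
The farthest remaining point C is at distance² 42.5 ≤ 84.5.
The points at distance exactly r from the centre are A, B, D — 3 points.

A, B, D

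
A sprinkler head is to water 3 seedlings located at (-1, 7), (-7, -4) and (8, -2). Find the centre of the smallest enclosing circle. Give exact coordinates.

Call the three points A, B, C in the order given.
Side lengths²: AB² = 157, AC² = 162, BC² = 229.
Since BC² = 229 < 162 + 157 = 319, the triangle is acute, so the smallest enclosing circle is the circumcircle.
Circumcentre = (7/34, -27/34), r² = 35953/578.
Centre = (7/34, -27/34).

(7/34, -27/34)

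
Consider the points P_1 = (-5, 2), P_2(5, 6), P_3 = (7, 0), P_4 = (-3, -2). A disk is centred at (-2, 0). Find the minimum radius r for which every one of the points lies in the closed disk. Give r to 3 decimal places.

9.220

The required radius is the distance from (-2, 0) to the farthest point.
Squared distances: 13, 85, 81, 5.
Maximum is 85, attained at P_2.
r = √85 ≈ 9.220.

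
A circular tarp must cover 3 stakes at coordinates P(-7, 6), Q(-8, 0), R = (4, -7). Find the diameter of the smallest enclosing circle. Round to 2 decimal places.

17.03

Side lengths²: PQ² = 37, PR² = 290, QR² = 193.
Since PR² = 290 ≥ 193 + 37 = 230, the angle opposite PR is not acute, so the smallest enclosing circle has PR as diameter.
Centre = midpoint of PR = (-1.5, -0.5), r² = 290/4 = 72.5.
Diameter = 2r = 2√(72.5) ≈ 17.03.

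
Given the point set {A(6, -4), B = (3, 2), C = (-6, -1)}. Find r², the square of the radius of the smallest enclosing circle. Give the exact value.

38.25

Side lengths²: AB² = 45, AC² = 153, BC² = 90.
Since AC² = 153 ≥ 90 + 45 = 135, the angle opposite AC is not acute, so the smallest enclosing circle has AC as diameter.
Centre = midpoint of AC = (0, -2.5), r² = 153/4 = 38.25.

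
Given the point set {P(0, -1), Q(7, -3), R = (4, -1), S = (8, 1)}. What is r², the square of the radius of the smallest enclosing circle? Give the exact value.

15317/900

The minimum enclosing circle is determined by three boundary points: P, Q, S.
Their circumcentre is (121/30, -2/15) with r² = 15317/900.
The farthest remaining point R is at distance² 677/900 ≤ 15317/900.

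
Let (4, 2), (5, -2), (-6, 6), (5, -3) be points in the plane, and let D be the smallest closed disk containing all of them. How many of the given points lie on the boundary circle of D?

2

A smallest enclosing disk is always determined by at most three of the input points on its boundary.
The farthest pair is (-6, 6)–(5, -3) with squared distance 202. The circle on this segment as diameter has centre (-0.5, 1.5) and r² = 202/4 = 50.5.
Check (4, 2): distance² to centre = 20.5 ≤ 50.5, so it lies inside.
All remaining points lie in this disk, and no smaller disk contains both endpoints, so this is the minimum enclosing circle.
The points at distance exactly r from the centre are (-6, 6), (5, -3) — 2 points.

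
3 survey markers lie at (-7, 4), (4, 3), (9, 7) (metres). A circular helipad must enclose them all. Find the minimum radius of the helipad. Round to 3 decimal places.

Call the three points A, B, C in the order given.
Side lengths²: AB² = 122, AC² = 265, BC² = 41.
Since AC² = 265 ≥ 122 + 41 = 163, the angle opposite AC is not acute, so the smallest enclosing circle has AC as diameter.
Centre = midpoint of AC = (1, 5.5), r² = 265/4 = 66.25.
r = √(66.25) ≈ 8.139.

8.139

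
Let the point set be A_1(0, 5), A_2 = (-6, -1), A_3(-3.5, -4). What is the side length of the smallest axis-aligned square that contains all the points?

9

The bounding box has width 6 and height 9.
An axis-aligned square enclosing the set must have side ≥ max(width, height).
So the minimum side is max(6, 9) = 9.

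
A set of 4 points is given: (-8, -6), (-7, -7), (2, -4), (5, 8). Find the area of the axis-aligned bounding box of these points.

195

x ranges over [-8, 5], width 13.
y ranges over [-7, 8], height 15.
Area = 13 × 15 = 195.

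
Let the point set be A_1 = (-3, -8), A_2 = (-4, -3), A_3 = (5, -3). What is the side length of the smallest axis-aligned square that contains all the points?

The bounding box has width 9 and height 5.
An axis-aligned square enclosing the set must have side ≥ max(width, height).
So the minimum side is max(9, 5) = 9.

9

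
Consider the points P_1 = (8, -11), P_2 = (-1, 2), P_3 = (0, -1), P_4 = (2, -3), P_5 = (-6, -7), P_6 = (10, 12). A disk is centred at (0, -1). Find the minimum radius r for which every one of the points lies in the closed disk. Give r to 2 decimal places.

The required radius is the distance from (0, -1) to the farthest point.
Squared distances: 164, 10, 0, 8, 72, 269.
Maximum is 269, attained at P_6.
r = √269 ≈ 16.40.

16.40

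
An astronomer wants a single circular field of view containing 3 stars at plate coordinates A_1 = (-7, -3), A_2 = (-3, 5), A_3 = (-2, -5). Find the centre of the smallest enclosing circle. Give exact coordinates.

Side lengths²: A_1A_2² = 80, A_1A_3² = 29, A_2A_3² = 101.
Since A_2A_3² = 101 < 80 + 29 = 109, the triangle is acute, so the smallest enclosing circle is the circumcircle.
Circumcentre = (-35/12, -1/24), r² = 14645/576.
Centre = (-35/12, -1/24).

(-35/12, -1/24)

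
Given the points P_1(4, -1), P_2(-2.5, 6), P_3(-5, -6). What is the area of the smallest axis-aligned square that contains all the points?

144

The bounding box has width 9 and height 12.
An axis-aligned square enclosing the set must have side ≥ max(width, height).
So the minimum side is max(9, 12) = 12.
Area = 12² = 144.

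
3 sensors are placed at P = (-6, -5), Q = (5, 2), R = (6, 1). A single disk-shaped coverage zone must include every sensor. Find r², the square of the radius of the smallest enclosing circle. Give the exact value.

45

Side lengths²: PQ² = 170, PR² = 180, QR² = 2.
Since PR² = 180 ≥ 170 + 2 = 172, the angle opposite PR is not acute, so the smallest enclosing circle has PR as diameter.
Centre = midpoint of PR = (0, -2), r² = 180/4 = 45.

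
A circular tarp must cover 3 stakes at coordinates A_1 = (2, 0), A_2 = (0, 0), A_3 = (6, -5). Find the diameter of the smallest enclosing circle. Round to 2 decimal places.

7.81

Side lengths²: A_1A_2² = 4, A_1A_3² = 41, A_2A_3² = 61.
Since A_2A_3² = 61 ≥ 41 + 4 = 45, the angle opposite A_2A_3 is not acute, so the smallest enclosing circle has A_2A_3 as diameter.
Centre = midpoint of A_2A_3 = (3, -2.5), r² = 61/4 = 15.25.
Diameter = 2r = 2√(15.25) ≈ 7.81.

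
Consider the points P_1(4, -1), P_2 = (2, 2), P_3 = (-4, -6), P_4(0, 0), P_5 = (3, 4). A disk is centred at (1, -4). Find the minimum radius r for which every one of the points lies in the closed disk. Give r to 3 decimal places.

The required radius is the distance from (1, -4) to the farthest point.
Squared distances: 18, 37, 29, 17, 68.
Maximum is 68, attained at P_5.
r = √68 ≈ 8.246.

8.246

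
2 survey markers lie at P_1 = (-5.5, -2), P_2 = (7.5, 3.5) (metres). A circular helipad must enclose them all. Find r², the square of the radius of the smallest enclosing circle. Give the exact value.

The smallest circle enclosing two points has them as diameter endpoints.
Centre = midpoint = (1, 0.75); r² = |P_1P_2|²/4 = 199.25/4 = 49.8125.

49.8125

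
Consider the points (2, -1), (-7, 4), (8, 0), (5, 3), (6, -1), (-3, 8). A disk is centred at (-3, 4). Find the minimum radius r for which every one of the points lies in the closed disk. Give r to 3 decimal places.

The required radius is the distance from (-3, 4) to the farthest point.
Squared distances: 50, 16, 137, 65, 106, 16.
Maximum is 137, attained at (8, 0).
r = √137 ≈ 11.705.

11.705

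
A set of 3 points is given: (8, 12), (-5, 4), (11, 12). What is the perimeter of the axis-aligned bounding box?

48

Width = max x − min x = 11 − (-5) = 16.
Height = max y − min y = 12 − 4 = 8.
Perimeter = 2(16 + 8) = 48.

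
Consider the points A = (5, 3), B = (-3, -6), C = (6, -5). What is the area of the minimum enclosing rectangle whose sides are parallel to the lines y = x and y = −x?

In coordinates u = x + y, v = x − y the rectangle is axis-aligned; the map (x,y)→(u,v) scales areas by 2.
u-values: 8, -9, 1; range = 8 − (-9) = 17.
v-values: 2, 3, 11; range = 11 − 2 = 9.
Area = (17 × 9) / 2 = 76.5.

76.5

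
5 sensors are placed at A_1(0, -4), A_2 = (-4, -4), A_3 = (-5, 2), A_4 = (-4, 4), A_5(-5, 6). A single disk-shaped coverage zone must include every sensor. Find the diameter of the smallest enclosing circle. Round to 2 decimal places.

A smallest enclosing disk is always determined by at most three of the input points on its boundary.
The farthest pair is A_1–A_5 with squared distance 125. The circle on this segment as diameter has centre (-2.5, 1) and r² = 125/4 = 31.25.
Check A_2: distance² to centre = 27.25 ≤ 31.25, so it lies inside.
All remaining points lie in this disk, and no smaller disk contains both endpoints, so this is the minimum enclosing circle.
Diameter = 2r = 2√(31.25) ≈ 11.18.

11.18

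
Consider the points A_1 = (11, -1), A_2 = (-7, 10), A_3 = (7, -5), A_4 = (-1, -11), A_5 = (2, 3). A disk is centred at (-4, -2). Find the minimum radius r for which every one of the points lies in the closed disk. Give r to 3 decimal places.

15.033

The required radius is the distance from (-4, -2) to the farthest point.
Squared distances: 226, 153, 130, 90, 61.
Maximum is 226, attained at A_1.
r = √226 ≈ 15.033.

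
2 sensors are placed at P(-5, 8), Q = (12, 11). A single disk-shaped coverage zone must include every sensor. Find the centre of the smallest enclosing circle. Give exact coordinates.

The smallest circle enclosing two points has them as diameter endpoints.
Centre = midpoint = (3.5, 9.5); r² = |PQ|²/4 = 298/4 = 74.5.
Centre = (3.5, 9.5).

(3.5, 9.5)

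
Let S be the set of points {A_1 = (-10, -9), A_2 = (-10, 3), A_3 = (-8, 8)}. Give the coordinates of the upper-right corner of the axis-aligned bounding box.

x-range [-10, -8], y-range [-9, 8].
The upper-right corner is (-8, 8).

(-8, 8)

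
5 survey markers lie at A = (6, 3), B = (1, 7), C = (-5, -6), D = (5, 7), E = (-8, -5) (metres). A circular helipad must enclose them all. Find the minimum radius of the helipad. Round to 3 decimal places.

A smallest enclosing disk is always determined by at most three of the input points on its boundary.
The farthest pair is D–E with squared distance 313. The circle on this segment as diameter has centre (-1.5, 1) and r² = 313/4 = 78.25.
Check A: distance² to centre = 60.25 ≤ 78.25, so it lies inside.
All remaining points lie in this disk, and no smaller disk contains both endpoints, so this is the minimum enclosing circle.
r = √(78.25) ≈ 8.846.

8.846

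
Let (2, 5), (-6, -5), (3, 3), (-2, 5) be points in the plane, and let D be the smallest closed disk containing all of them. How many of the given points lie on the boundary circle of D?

The farthest pair is (2, 5)–(-6, -5) with squared distance 164. The circle on this segment as diameter has centre (-2, 0) and r² = 164/4 = 41.
Check (3, 3): distance² to centre = 34 ≤ 41, so it lies inside.
All remaining points lie in this disk, and no smaller disk contains both endpoints, so this is the minimum enclosing circle.
The points at distance exactly r from the centre are (2, 5), (-6, -5) — 2 points.

2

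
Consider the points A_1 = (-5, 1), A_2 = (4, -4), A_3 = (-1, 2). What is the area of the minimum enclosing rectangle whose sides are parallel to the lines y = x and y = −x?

35

In coordinates u = x + y, v = x − y the rectangle is axis-aligned; the map (x,y)→(u,v) scales areas by 2.
u-values: -4, 0, 1; range = 1 − (-4) = 5.
v-values: -6, 8, -3; range = 8 − (-6) = 14.
Area = (5 × 14) / 2 = 35.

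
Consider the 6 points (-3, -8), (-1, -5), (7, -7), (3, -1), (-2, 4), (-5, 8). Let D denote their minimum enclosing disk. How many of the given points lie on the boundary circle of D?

A smallest enclosing disk is always determined by at most three of the input points on its boundary.
The farthest pair is (7, -7)–(-5, 8) with squared distance 369. The circle on this segment as diameter has centre (1, 0.5) and r² = 369/4 = 92.25.
Check (-3, -8): distance² to centre = 88.25 ≤ 92.25, so it lies inside.
All remaining points lie in this disk, and no smaller disk contains both endpoints, so this is the minimum enclosing circle.
The points at distance exactly r from the centre are (7, -7), (-5, 8) — 2 points.

2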